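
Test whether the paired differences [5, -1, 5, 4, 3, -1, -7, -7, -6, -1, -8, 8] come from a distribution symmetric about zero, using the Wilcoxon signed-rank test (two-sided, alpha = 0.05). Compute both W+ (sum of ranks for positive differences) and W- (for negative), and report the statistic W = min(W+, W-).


Step 1: Drop any zero differences (none here) and take |d_i|.
|d| = [5, 1, 5, 4, 3, 1, 7, 7, 6, 1, 8, 8]
Step 2: Midrank |d_i| (ties get averaged ranks).
ranks: |5|->6.5, |1|->2, |5|->6.5, |4|->5, |3|->4, |1|->2, |7|->9.5, |7|->9.5, |6|->8, |1|->2, |8|->11.5, |8|->11.5
Step 3: Attach original signs; sum ranks with positive sign and with negative sign.
W+ = 6.5 + 6.5 + 5 + 4 + 11.5 = 33.5
W- = 2 + 2 + 9.5 + 9.5 + 8 + 2 + 11.5 = 44.5
(Check: W+ + W- = 78 should equal n(n+1)/2 = 78.)
Step 4: Test statistic W = min(W+, W-) = 33.5.
Step 5: Ties in |d|, so use the tie-corrected normal approximation.
        E[W] = n(n+1)/4 = 12*13/4 = 39.
        Tie groups: |d|=1 (t=3), |d|=5 (t=2), |d|=7 (t=2), |d|=8 (t=2); sum(t^3 - t) = 42.
        Var[W] = n(n+1)(2n+1)/24 - sum(t^3-t)/48 = 3900/24 - 42/48 = 161.625.
        z = (W - E[W]) / sqrt(Var[W]) = (33.5 - 39) / 12.7132 = -0.4326.
        Two-sided p = 2*Phi(z) = 0.665290.
Step 6: alpha = 0.05. fail to reject H0.

W+ = 33.5, W- = 44.5, W = min = 33.5, p = 0.665290, fail to reject H0.


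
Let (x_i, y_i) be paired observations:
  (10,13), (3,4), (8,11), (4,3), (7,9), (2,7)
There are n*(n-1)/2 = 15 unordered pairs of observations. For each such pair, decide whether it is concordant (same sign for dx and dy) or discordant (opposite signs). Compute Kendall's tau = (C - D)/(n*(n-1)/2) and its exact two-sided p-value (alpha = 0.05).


Step 1: Enumerate the 15 unordered pairs (i,j) with i<j and classify each by sign(x_j-x_i) * sign(y_j-y_i).
  (1,2):dx=-7,dy=-9->C; (1,3):dx=-2,dy=-2->C; (1,4):dx=-6,dy=-10->C; (1,5):dx=-3,dy=-4->C
  (1,6):dx=-8,dy=-6->C; (2,3):dx=+5,dy=+7->C; (2,4):dx=+1,dy=-1->D; (2,5):dx=+4,dy=+5->C
  (2,6):dx=-1,dy=+3->D; (3,4):dx=-4,dy=-8->C; (3,5):dx=-1,dy=-2->C; (3,6):dx=-6,dy=-4->C
  (4,5):dx=+3,dy=+6->C; (4,6):dx=-2,dy=+4->D; (5,6):dx=-5,dy=-2->C
Step 2: C = 12, D = 3, total pairs = 15.
Step 3: tau = (C - D)/(n(n-1)/2) = (12 - 3)/15 = 0.600000.
Step 4: Exact two-sided p-value (enumerate n! = 720 permutations of y under H0): p = 0.136111.
Step 5: alpha = 0.05. fail to reject H0.

tau_b = 0.6000 (C=12, D=3), p = 0.136111, fail to reject H0.


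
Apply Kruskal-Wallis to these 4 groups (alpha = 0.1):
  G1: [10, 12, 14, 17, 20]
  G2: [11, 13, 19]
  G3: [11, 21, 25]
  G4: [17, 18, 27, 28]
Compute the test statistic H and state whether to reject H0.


Step 1: Combine all N = 15 observations and assign midranks.
sorted (value, group, rank): (10,G1,1), (11,G2,2.5), (11,G3,2.5), (12,G1,4), (13,G2,5), (14,G1,6), (17,G1,7.5), (17,G4,7.5), (18,G4,9), (19,G2,10), (20,G1,11), (21,G3,12), (25,G3,13), (27,G4,14), (28,G4,15)
Step 2: Sum ranks within each group.
R_1 = 29.5 (n_1 = 5)
R_2 = 17.5 (n_2 = 3)
R_3 = 27.5 (n_3 = 3)
R_4 = 45.5 (n_4 = 4)
Step 3: H = 12/(N(N+1)) * sum(R_i^2/n_i) - 3(N+1)
     = 12/(15*16) * (29.5^2/5 + 17.5^2/3 + 27.5^2/3 + 45.5^2/4) - 3*16
     = 0.050000 * 1045.78 - 48
     = 4.288958.
Step 4: Ties present; correction factor C = 1 - 12/(15^3 - 15) = 0.996429. Corrected H = 4.288958 / 0.996429 = 4.304331.
Step 5: Under H0, H ~ chi^2(3); p-value = 0.230422.
Step 6: alpha = 0.1. fail to reject H0.

H = 4.3043, df = 3, p = 0.230422, fail to reject H0.


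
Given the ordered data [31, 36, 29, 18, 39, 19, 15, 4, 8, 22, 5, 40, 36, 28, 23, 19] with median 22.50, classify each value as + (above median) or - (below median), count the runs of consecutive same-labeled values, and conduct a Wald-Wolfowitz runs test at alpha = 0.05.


Step 1: Compute median = 22.50; label A = above, B = below.
Labels in order: AAABABBBBBBAAAAB  (n_A = 8, n_B = 8)
Step 2: Count runs R = 6.
Step 3: Under H0 (random ordering), E[R] = 2*n_A*n_B/(n_A+n_B) + 1 = 2*8*8/16 + 1 = 9.0000.
        Var[R] = 2*n_A*n_B*(2*n_A*n_B - n_A - n_B) / ((n_A+n_B)^2 * (n_A+n_B-1)) = 14336/3840 = 3.7333.
        SD[R] = 1.9322.
Step 4: Continuity-corrected z = (R + 0.5 - E[R]) / SD[R] = (6 + 0.5 - 9.0000) / 1.9322 = -1.2939.
Step 5: Two-sided p-value via normal approximation = 2*(1 - Phi(|z|)) = 0.195709.
Step 6: alpha = 0.05. fail to reject H0.

R = 6, z = -1.2939, p = 0.195709, fail to reject H0.


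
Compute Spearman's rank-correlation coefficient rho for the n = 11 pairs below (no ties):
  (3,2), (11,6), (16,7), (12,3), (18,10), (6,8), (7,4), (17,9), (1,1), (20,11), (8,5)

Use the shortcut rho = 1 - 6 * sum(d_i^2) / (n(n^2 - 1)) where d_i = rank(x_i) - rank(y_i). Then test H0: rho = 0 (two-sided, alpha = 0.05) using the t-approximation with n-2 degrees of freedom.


Step 1: Rank x and y separately (midranks; no ties here).
rank(x): 3->2, 11->6, 16->8, 12->7, 18->10, 6->3, 7->4, 17->9, 1->1, 20->11, 8->5
rank(y): 2->2, 6->6, 7->7, 3->3, 10->10, 8->8, 4->4, 9->9, 1->1, 11->11, 5->5
Step 2: d_i = R_x(i) - R_y(i); compute d_i^2.
  (2-2)^2=0, (6-6)^2=0, (8-7)^2=1, (7-3)^2=16, (10-10)^2=0, (3-8)^2=25, (4-4)^2=0, (9-9)^2=0, (1-1)^2=0, (11-11)^2=0, (5-5)^2=0
sum(d^2) = 42.
Step 3: rho = 1 - 6*42 / (11*(11^2 - 1)) = 1 - 252/1320 = 0.809091.
Step 4: Under H0, t = rho * sqrt((n-2)/(1-rho^2)) = 4.1302 ~ t(9).
Step 5: Two-sided p-value from the t-distribution with 9 df = 0.002559.
Step 6: alpha = 0.05. reject H0.

rho = 0.8091, p = 0.002559, reject H0 at alpha = 0.05.


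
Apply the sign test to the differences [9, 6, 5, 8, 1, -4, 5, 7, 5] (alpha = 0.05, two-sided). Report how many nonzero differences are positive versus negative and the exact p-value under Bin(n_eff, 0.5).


Step 1: Discard zero differences. Original n = 9; n_eff = number of nonzero differences = 9.
Nonzero differences (with sign): +9, +6, +5, +8, +1, -4, +5, +7, +5
Step 2: Count signs: positive = 8, negative = 1.
Step 3: Under H0: P(positive) = 0.5, so the number of positives S ~ Bin(9, 0.5).
Step 4: Two-sided exact p-value = sum of Bin(9,0.5) probabilities at or below the observed probability = 0.039062.
Step 5: alpha = 0.05. reject H0.

n_eff = 9, pos = 8, neg = 1, p = 0.039062, reject H0.


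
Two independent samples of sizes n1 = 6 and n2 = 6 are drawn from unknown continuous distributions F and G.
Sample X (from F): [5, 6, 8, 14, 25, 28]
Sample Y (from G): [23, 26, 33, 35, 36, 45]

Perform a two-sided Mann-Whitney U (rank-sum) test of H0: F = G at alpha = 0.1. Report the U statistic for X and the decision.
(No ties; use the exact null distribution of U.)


Step 1: Combine and sort all 12 observations; assign midranks.
sorted (value, group): (5,X), (6,X), (8,X), (14,X), (23,Y), (25,X), (26,Y), (28,X), (33,Y), (35,Y), (36,Y), (45,Y)
ranks: 5->1, 6->2, 8->3, 14->4, 23->5, 25->6, 26->7, 28->8, 33->9, 35->10, 36->11, 45->12
Step 2: Rank sum for X: R1 = 1 + 2 + 3 + 4 + 6 + 8 = 24.
Step 3: U_X = R1 - n1(n1+1)/2 = 24 - 6*7/2 = 24 - 21 = 3.
       U_Y = n1*n2 - U_X = 36 - 3 = 33.
Step 4: No ties, so the exact null distribution of U (based on enumerating the C(12,6) = 924 equally likely rank assignments) gives the two-sided p-value.
Step 5: p-value = 0.015152; compare to alpha = 0.1. reject H0.

U_X = 3, p = 0.015152, reject H0 at alpha = 0.1.


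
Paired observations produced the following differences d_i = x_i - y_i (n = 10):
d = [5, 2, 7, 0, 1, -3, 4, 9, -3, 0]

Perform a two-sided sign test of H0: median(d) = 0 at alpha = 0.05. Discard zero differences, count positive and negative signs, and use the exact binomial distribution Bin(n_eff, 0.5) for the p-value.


Step 1: Discard zero differences. Original n = 10; n_eff = number of nonzero differences = 8.
Nonzero differences (with sign): +5, +2, +7, +1, -3, +4, +9, -3
Step 2: Count signs: positive = 6, negative = 2.
Step 3: Under H0: P(positive) = 0.5, so the number of positives S ~ Bin(8, 0.5).
Step 4: Two-sided exact p-value = sum of Bin(8,0.5) probabilities at or below the observed probability = 0.289062.
Step 5: alpha = 0.05. fail to reject H0.

n_eff = 8, pos = 6, neg = 2, p = 0.289062, fail to reject H0.


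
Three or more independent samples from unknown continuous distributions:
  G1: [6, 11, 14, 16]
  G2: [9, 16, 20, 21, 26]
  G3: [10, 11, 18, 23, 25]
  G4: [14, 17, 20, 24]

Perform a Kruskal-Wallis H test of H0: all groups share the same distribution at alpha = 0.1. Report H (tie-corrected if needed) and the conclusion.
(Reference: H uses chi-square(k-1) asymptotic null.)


Step 1: Combine all N = 18 observations and assign midranks.
sorted (value, group, rank): (6,G1,1), (9,G2,2), (10,G3,3), (11,G1,4.5), (11,G3,4.5), (14,G1,6.5), (14,G4,6.5), (16,G1,8.5), (16,G2,8.5), (17,G4,10), (18,G3,11), (20,G2,12.5), (20,G4,12.5), (21,G2,14), (23,G3,15), (24,G4,16), (25,G3,17), (26,G2,18)
Step 2: Sum ranks within each group.
R_1 = 20.5 (n_1 = 4)
R_2 = 55 (n_2 = 5)
R_3 = 50.5 (n_3 = 5)
R_4 = 45 (n_4 = 4)
Step 3: H = 12/(N(N+1)) * sum(R_i^2/n_i) - 3(N+1)
     = 12/(18*19) * (20.5^2/4 + 55^2/5 + 50.5^2/5 + 45^2/4) - 3*19
     = 0.035088 * 1726.36 - 57
     = 3.574123.
Step 4: Ties present; correction factor C = 1 - 24/(18^3 - 18) = 0.995872. Corrected H = 3.574123 / 0.995872 = 3.588938.
Step 5: Under H0, H ~ chi^2(3); p-value = 0.309409.
Step 6: alpha = 0.1. fail to reject H0.

H = 3.5889, df = 3, p = 0.309409, fail to reject H0.


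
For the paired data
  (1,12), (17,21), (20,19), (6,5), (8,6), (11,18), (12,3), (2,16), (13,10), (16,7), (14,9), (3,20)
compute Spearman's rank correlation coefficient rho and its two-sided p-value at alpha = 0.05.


Step 1: Rank x and y separately (midranks; no ties here).
rank(x): 1->1, 17->11, 20->12, 6->4, 8->5, 11->6, 12->7, 2->2, 13->8, 16->10, 14->9, 3->3
rank(y): 12->7, 21->12, 19->10, 5->2, 6->3, 18->9, 3->1, 16->8, 10->6, 7->4, 9->5, 20->11
Step 2: d_i = R_x(i) - R_y(i); compute d_i^2.
  (1-7)^2=36, (11-12)^2=1, (12-10)^2=4, (4-2)^2=4, (5-3)^2=4, (6-9)^2=9, (7-1)^2=36, (2-8)^2=36, (8-6)^2=4, (10-4)^2=36, (9-5)^2=16, (3-11)^2=64
sum(d^2) = 250.
Step 3: rho = 1 - 6*250 / (12*(12^2 - 1)) = 1 - 1500/1716 = 0.125874.
Step 4: Under H0, t = rho * sqrt((n-2)/(1-rho^2)) = 0.4012 ~ t(10).
Step 5: Two-sided p-value from the t-distribution with 10 df = 0.696683.
Step 6: alpha = 0.05. fail to reject H0.

rho = 0.1259, p = 0.696683, fail to reject H0 at alpha = 0.05.


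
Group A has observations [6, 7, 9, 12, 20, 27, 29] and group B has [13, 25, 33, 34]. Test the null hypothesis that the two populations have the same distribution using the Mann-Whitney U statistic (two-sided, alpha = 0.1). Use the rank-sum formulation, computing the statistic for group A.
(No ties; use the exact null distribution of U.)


Step 1: Combine and sort all 11 observations; assign midranks.
sorted (value, group): (6,X), (7,X), (9,X), (12,X), (13,Y), (20,X), (25,Y), (27,X), (29,X), (33,Y), (34,Y)
ranks: 6->1, 7->2, 9->3, 12->4, 13->5, 20->6, 25->7, 27->8, 29->9, 33->10, 34->11
Step 2: Rank sum for X: R1 = 1 + 2 + 3 + 4 + 6 + 8 + 9 = 33.
Step 3: U_X = R1 - n1(n1+1)/2 = 33 - 7*8/2 = 33 - 28 = 5.
       U_Y = n1*n2 - U_X = 28 - 5 = 23.
Step 4: No ties, so the exact null distribution of U (based on enumerating the C(11,7) = 330 equally likely rank assignments) gives the two-sided p-value.
Step 5: p-value = 0.109091; compare to alpha = 0.1. fail to reject H0.

U_X = 5, p = 0.109091, fail to reject H0 at alpha = 0.1.


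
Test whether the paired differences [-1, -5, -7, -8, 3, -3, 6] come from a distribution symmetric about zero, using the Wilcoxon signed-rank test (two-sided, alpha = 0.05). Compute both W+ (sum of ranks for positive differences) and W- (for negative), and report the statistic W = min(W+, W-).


Step 1: Drop any zero differences (none here) and take |d_i|.
|d| = [1, 5, 7, 8, 3, 3, 6]
Step 2: Midrank |d_i| (ties get averaged ranks).
ranks: |1|->1, |5|->4, |7|->6, |8|->7, |3|->2.5, |3|->2.5, |6|->5
Step 3: Attach original signs; sum ranks with positive sign and with negative sign.
W+ = 2.5 + 5 = 7.5
W- = 1 + 4 + 6 + 7 + 2.5 = 20.5
(Check: W+ + W- = 28 should equal n(n+1)/2 = 28.)
Step 4: Test statistic W = min(W+, W-) = 7.5.
Step 5: Ties in |d|, so use the tie-corrected normal approximation.
        E[W] = n(n+1)/4 = 7*8/4 = 14.
        Tie groups: |d|=3 (t=2); sum(t^3 - t) = 6.
        Var[W] = n(n+1)(2n+1)/24 - sum(t^3-t)/48 = 840/24 - 6/48 = 34.875.
        z = (W - E[W]) / sqrt(Var[W]) = (7.5 - 14) / 5.9055 = -1.1007.
        Two-sided p = 2*Phi(z) = 0.271041.
Step 6: alpha = 0.05. fail to reject H0.

W+ = 7.5, W- = 20.5, W = min = 7.5, p = 0.271041, fail to reject H0.


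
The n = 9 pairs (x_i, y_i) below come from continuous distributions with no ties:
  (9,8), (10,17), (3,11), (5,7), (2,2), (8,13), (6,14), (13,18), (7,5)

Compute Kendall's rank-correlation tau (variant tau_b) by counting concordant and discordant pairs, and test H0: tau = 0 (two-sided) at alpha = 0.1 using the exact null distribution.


Step 1: Enumerate the 36 unordered pairs (i,j) with i<j and classify each by sign(x_j-x_i) * sign(y_j-y_i).
  (1,2):dx=+1,dy=+9->C; (1,3):dx=-6,dy=+3->D; (1,4):dx=-4,dy=-1->C; (1,5):dx=-7,dy=-6->C
  (1,6):dx=-1,dy=+5->D; (1,7):dx=-3,dy=+6->D; (1,8):dx=+4,dy=+10->C; (1,9):dx=-2,dy=-3->C
  (2,3):dx=-7,dy=-6->C; (2,4):dx=-5,dy=-10->C; (2,5):dx=-8,dy=-15->C; (2,6):dx=-2,dy=-4->C
  (2,7):dx=-4,dy=-3->C; (2,8):dx=+3,dy=+1->C; (2,9):dx=-3,dy=-12->C; (3,4):dx=+2,dy=-4->D
  (3,5):dx=-1,dy=-9->C; (3,6):dx=+5,dy=+2->C; (3,7):dx=+3,dy=+3->C; (3,8):dx=+10,dy=+7->C
  (3,9):dx=+4,dy=-6->D; (4,5):dx=-3,dy=-5->C; (4,6):dx=+3,dy=+6->C; (4,7):dx=+1,dy=+7->C
  (4,8):dx=+8,dy=+11->C; (4,9):dx=+2,dy=-2->D; (5,6):dx=+6,dy=+11->C; (5,7):dx=+4,dy=+12->C
  (5,8):dx=+11,dy=+16->C; (5,9):dx=+5,dy=+3->C; (6,7):dx=-2,dy=+1->D; (6,8):dx=+5,dy=+5->C
  (6,9):dx=-1,dy=-8->C; (7,8):dx=+7,dy=+4->C; (7,9):dx=+1,dy=-9->D; (8,9):dx=-6,dy=-13->C
Step 2: C = 28, D = 8, total pairs = 36.
Step 3: tau = (C - D)/(n(n-1)/2) = (28 - 8)/36 = 0.555556.
Step 4: Exact two-sided p-value (enumerate n! = 362880 permutations of y under H0): p = 0.044615.
Step 5: alpha = 0.1. reject H0.

tau_b = 0.5556 (C=28, D=8), p = 0.044615, reject H0.


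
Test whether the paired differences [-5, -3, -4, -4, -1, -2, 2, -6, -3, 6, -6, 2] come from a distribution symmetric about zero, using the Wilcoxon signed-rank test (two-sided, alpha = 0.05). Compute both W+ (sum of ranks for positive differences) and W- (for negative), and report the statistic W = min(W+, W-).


Step 1: Drop any zero differences (none here) and take |d_i|.
|d| = [5, 3, 4, 4, 1, 2, 2, 6, 3, 6, 6, 2]
Step 2: Midrank |d_i| (ties get averaged ranks).
ranks: |5|->9, |3|->5.5, |4|->7.5, |4|->7.5, |1|->1, |2|->3, |2|->3, |6|->11, |3|->5.5, |6|->11, |6|->11, |2|->3
Step 3: Attach original signs; sum ranks with positive sign and with negative sign.
W+ = 3 + 11 + 3 = 17
W- = 9 + 5.5 + 7.5 + 7.5 + 1 + 3 + 11 + 5.5 + 11 = 61
(Check: W+ + W- = 78 should equal n(n+1)/2 = 78.)
Step 4: Test statistic W = min(W+, W-) = 17.
Step 5: Ties in |d|, so use the tie-corrected normal approximation.
        E[W] = n(n+1)/4 = 12*13/4 = 39.
        Tie groups: |d|=2 (t=3), |d|=3 (t=2), |d|=4 (t=2), |d|=6 (t=3); sum(t^3 - t) = 60.
        Var[W] = n(n+1)(2n+1)/24 - sum(t^3-t)/48 = 3900/24 - 60/48 = 161.25.
        z = (W - E[W]) / sqrt(Var[W]) = (17 - 39) / 12.6984 = -1.7325.
        Two-sided p = 2*Phi(z) = 0.083185.
Step 6: alpha = 0.05. fail to reject H0.

W+ = 17, W- = 61, W = min = 17, p = 0.083185, fail to reject H0.


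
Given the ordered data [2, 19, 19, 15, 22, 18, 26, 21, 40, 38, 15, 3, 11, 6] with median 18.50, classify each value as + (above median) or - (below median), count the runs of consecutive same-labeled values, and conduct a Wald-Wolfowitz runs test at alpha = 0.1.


Step 1: Compute median = 18.50; label A = above, B = below.
Labels in order: BAABABAAAABBBB  (n_A = 7, n_B = 7)
Step 2: Count runs R = 7.
Step 3: Under H0 (random ordering), E[R] = 2*n_A*n_B/(n_A+n_B) + 1 = 2*7*7/14 + 1 = 8.0000.
        Var[R] = 2*n_A*n_B*(2*n_A*n_B - n_A - n_B) / ((n_A+n_B)^2 * (n_A+n_B-1)) = 8232/2548 = 3.2308.
        SD[R] = 1.7974.
Step 4: Continuity-corrected z = (R + 0.5 - E[R]) / SD[R] = (7 + 0.5 - 8.0000) / 1.7974 = -0.2782.
Step 5: Two-sided p-value via normal approximation = 2*(1 - Phi(|z|)) = 0.780879.
Step 6: alpha = 0.1. fail to reject H0.

R = 7, z = -0.2782, p = 0.780879, fail to reject H0.


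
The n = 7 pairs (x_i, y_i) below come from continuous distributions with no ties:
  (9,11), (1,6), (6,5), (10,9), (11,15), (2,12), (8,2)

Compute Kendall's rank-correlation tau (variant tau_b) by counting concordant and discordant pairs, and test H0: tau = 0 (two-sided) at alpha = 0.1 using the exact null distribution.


Step 1: Enumerate the 21 unordered pairs (i,j) with i<j and classify each by sign(x_j-x_i) * sign(y_j-y_i).
  (1,2):dx=-8,dy=-5->C; (1,3):dx=-3,dy=-6->C; (1,4):dx=+1,dy=-2->D; (1,5):dx=+2,dy=+4->C
  (1,6):dx=-7,dy=+1->D; (1,7):dx=-1,dy=-9->C; (2,3):dx=+5,dy=-1->D; (2,4):dx=+9,dy=+3->C
  (2,5):dx=+10,dy=+9->C; (2,6):dx=+1,dy=+6->C; (2,7):dx=+7,dy=-4->D; (3,4):dx=+4,dy=+4->C
  (3,5):dx=+5,dy=+10->C; (3,6):dx=-4,dy=+7->D; (3,7):dx=+2,dy=-3->D; (4,5):dx=+1,dy=+6->C
  (4,6):dx=-8,dy=+3->D; (4,7):dx=-2,dy=-7->C; (5,6):dx=-9,dy=-3->C; (5,7):dx=-3,dy=-13->C
  (6,7):dx=+6,dy=-10->D
Step 2: C = 13, D = 8, total pairs = 21.
Step 3: tau = (C - D)/(n(n-1)/2) = (13 - 8)/21 = 0.238095.
Step 4: Exact two-sided p-value (enumerate n! = 5040 permutations of y under H0): p = 0.561905.
Step 5: alpha = 0.1. fail to reject H0.

tau_b = 0.2381 (C=13, D=8), p = 0.561905, fail to reject H0.


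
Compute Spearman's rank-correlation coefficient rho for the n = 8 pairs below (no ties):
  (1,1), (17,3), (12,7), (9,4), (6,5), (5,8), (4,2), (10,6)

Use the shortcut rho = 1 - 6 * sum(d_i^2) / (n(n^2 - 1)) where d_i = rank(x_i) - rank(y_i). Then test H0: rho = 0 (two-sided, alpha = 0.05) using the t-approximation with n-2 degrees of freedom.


Step 1: Rank x and y separately (midranks; no ties here).
rank(x): 1->1, 17->8, 12->7, 9->5, 6->4, 5->3, 4->2, 10->6
rank(y): 1->1, 3->3, 7->7, 4->4, 5->5, 8->8, 2->2, 6->6
Step 2: d_i = R_x(i) - R_y(i); compute d_i^2.
  (1-1)^2=0, (8-3)^2=25, (7-7)^2=0, (5-4)^2=1, (4-5)^2=1, (3-8)^2=25, (2-2)^2=0, (6-6)^2=0
sum(d^2) = 52.
Step 3: rho = 1 - 6*52 / (8*(8^2 - 1)) = 1 - 312/504 = 0.380952.
Step 4: Under H0, t = rho * sqrt((n-2)/(1-rho^2)) = 1.0092 ~ t(6).
Step 5: Two-sided p-value from the t-distribution with 6 df = 0.351813.
Step 6: alpha = 0.05. fail to reject H0.

rho = 0.3810, p = 0.351813, fail to reject H0 at alpha = 0.05.


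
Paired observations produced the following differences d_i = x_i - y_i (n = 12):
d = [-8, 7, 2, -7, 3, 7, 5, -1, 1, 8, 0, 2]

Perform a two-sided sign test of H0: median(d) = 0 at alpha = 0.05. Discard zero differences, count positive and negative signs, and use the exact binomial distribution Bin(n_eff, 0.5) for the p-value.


Step 1: Discard zero differences. Original n = 12; n_eff = number of nonzero differences = 11.
Nonzero differences (with sign): -8, +7, +2, -7, +3, +7, +5, -1, +1, +8, +2
Step 2: Count signs: positive = 8, negative = 3.
Step 3: Under H0: P(positive) = 0.5, so the number of positives S ~ Bin(11, 0.5).
Step 4: Two-sided exact p-value = sum of Bin(11,0.5) probabilities at or below the observed probability = 0.226562.
Step 5: alpha = 0.05. fail to reject H0.

n_eff = 11, pos = 8, neg = 3, p = 0.226562, fail to reject H0.


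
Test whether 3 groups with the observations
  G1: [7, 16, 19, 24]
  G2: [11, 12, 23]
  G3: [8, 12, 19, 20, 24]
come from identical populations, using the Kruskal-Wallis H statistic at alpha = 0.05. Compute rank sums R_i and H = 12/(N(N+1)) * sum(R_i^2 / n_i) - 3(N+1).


Step 1: Combine all N = 12 observations and assign midranks.
sorted (value, group, rank): (7,G1,1), (8,G3,2), (11,G2,3), (12,G2,4.5), (12,G3,4.5), (16,G1,6), (19,G1,7.5), (19,G3,7.5), (20,G3,9), (23,G2,10), (24,G1,11.5), (24,G3,11.5)
Step 2: Sum ranks within each group.
R_1 = 26 (n_1 = 4)
R_2 = 17.5 (n_2 = 3)
R_3 = 34.5 (n_3 = 5)
Step 3: H = 12/(N(N+1)) * sum(R_i^2/n_i) - 3(N+1)
     = 12/(12*13) * (26^2/4 + 17.5^2/3 + 34.5^2/5) - 3*13
     = 0.076923 * 509.133 - 39
     = 0.164103.
Step 4: Ties present; correction factor C = 1 - 18/(12^3 - 12) = 0.989510. Corrected H = 0.164103 / 0.989510 = 0.165842.
Step 5: Under H0, H ~ chi^2(2); p-value = 0.920424.
Step 6: alpha = 0.05. fail to reject H0.

H = 0.1658, df = 2, p = 0.920424, fail to reject H0.


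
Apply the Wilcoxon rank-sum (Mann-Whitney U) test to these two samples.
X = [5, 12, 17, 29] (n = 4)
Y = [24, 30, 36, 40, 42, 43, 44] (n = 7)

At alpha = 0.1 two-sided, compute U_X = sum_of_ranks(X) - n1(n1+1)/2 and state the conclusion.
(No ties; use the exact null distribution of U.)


Step 1: Combine and sort all 11 observations; assign midranks.
sorted (value, group): (5,X), (12,X), (17,X), (24,Y), (29,X), (30,Y), (36,Y), (40,Y), (42,Y), (43,Y), (44,Y)
ranks: 5->1, 12->2, 17->3, 24->4, 29->5, 30->6, 36->7, 40->8, 42->9, 43->10, 44->11
Step 2: Rank sum for X: R1 = 1 + 2 + 3 + 5 = 11.
Step 3: U_X = R1 - n1(n1+1)/2 = 11 - 4*5/2 = 11 - 10 = 1.
       U_Y = n1*n2 - U_X = 28 - 1 = 27.
Step 4: No ties, so the exact null distribution of U (based on enumerating the C(11,4) = 330 equally likely rank assignments) gives the two-sided p-value.
Step 5: p-value = 0.012121; compare to alpha = 0.1. reject H0.

U_X = 1, p = 0.012121, reject H0 at alpha = 0.1.


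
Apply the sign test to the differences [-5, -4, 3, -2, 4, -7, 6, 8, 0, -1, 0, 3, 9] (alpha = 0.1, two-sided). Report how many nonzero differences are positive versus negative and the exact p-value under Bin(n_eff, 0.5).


Step 1: Discard zero differences. Original n = 13; n_eff = number of nonzero differences = 11.
Nonzero differences (with sign): -5, -4, +3, -2, +4, -7, +6, +8, -1, +3, +9
Step 2: Count signs: positive = 6, negative = 5.
Step 3: Under H0: P(positive) = 0.5, so the number of positives S ~ Bin(11, 0.5).
Step 4: Two-sided exact p-value = sum of Bin(11,0.5) probabilities at or below the observed probability = 1.000000.
Step 5: alpha = 0.1. fail to reject H0.

n_eff = 11, pos = 6, neg = 5, p = 1.000000, fail to reject H0.


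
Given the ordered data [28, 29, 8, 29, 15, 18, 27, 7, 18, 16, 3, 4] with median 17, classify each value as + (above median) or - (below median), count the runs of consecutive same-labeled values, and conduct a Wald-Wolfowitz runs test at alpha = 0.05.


Step 1: Compute median = 17; label A = above, B = below.
Labels in order: AABABAABABBB  (n_A = 6, n_B = 6)
Step 2: Count runs R = 8.
Step 3: Under H0 (random ordering), E[R] = 2*n_A*n_B/(n_A+n_B) + 1 = 2*6*6/12 + 1 = 7.0000.
        Var[R] = 2*n_A*n_B*(2*n_A*n_B - n_A - n_B) / ((n_A+n_B)^2 * (n_A+n_B-1)) = 4320/1584 = 2.7273.
        SD[R] = 1.6514.
Step 4: Continuity-corrected z = (R - 0.5 - E[R]) / SD[R] = (8 - 0.5 - 7.0000) / 1.6514 = 0.3028.
Step 5: Two-sided p-value via normal approximation = 2*(1 - Phi(|z|)) = 0.762069.
Step 6: alpha = 0.05. fail to reject H0.

R = 8, z = 0.3028, p = 0.762069, fail to reject H0.


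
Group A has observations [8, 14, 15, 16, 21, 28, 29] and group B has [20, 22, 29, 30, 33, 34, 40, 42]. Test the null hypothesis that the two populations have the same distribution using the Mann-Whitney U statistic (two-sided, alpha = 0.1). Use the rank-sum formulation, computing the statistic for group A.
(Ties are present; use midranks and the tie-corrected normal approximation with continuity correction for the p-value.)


Step 1: Combine and sort all 15 observations; assign midranks.
sorted (value, group): (8,X), (14,X), (15,X), (16,X), (20,Y), (21,X), (22,Y), (28,X), (29,X), (29,Y), (30,Y), (33,Y), (34,Y), (40,Y), (42,Y)
ranks: 8->1, 14->2, 15->3, 16->4, 20->5, 21->6, 22->7, 28->8, 29->9.5, 29->9.5, 30->11, 33->12, 34->13, 40->14, 42->15
Step 2: Rank sum for X: R1 = 1 + 2 + 3 + 4 + 6 + 8 + 9.5 = 33.5.
Step 3: U_X = R1 - n1(n1+1)/2 = 33.5 - 7*8/2 = 33.5 - 28 = 5.5.
       U_Y = n1*n2 - U_X = 56 - 5.5 = 50.5.
Step 4: Ties are present, so use the tie-corrected normal approximation (with continuity correction) for the p-value.
Step 5: p-value = 0.010826; compare to alpha = 0.1. reject H0.

U_X = 5.5, p = 0.010826, reject H0 at alpha = 0.1.


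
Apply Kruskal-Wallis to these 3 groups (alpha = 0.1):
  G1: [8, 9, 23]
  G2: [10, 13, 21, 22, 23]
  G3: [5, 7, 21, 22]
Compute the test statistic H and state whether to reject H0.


Step 1: Combine all N = 12 observations and assign midranks.
sorted (value, group, rank): (5,G3,1), (7,G3,2), (8,G1,3), (9,G1,4), (10,G2,5), (13,G2,6), (21,G2,7.5), (21,G3,7.5), (22,G2,9.5), (22,G3,9.5), (23,G1,11.5), (23,G2,11.5)
Step 2: Sum ranks within each group.
R_1 = 18.5 (n_1 = 3)
R_2 = 39.5 (n_2 = 5)
R_3 = 20 (n_3 = 4)
Step 3: H = 12/(N(N+1)) * sum(R_i^2/n_i) - 3(N+1)
     = 12/(12*13) * (18.5^2/3 + 39.5^2/5 + 20^2/4) - 3*13
     = 0.076923 * 526.133 - 39
     = 1.471795.
Step 4: Ties present; correction factor C = 1 - 18/(12^3 - 12) = 0.989510. Corrected H = 1.471795 / 0.989510 = 1.487397.
Step 5: Under H0, H ~ chi^2(2); p-value = 0.475353.
Step 6: alpha = 0.1. fail to reject H0.

H = 1.4874, df = 2, p = 0.475353, fail to reject H0.


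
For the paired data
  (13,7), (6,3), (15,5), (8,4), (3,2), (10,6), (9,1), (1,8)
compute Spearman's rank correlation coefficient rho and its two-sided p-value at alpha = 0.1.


Step 1: Rank x and y separately (midranks; no ties here).
rank(x): 13->7, 6->3, 15->8, 8->4, 3->2, 10->6, 9->5, 1->1
rank(y): 7->7, 3->3, 5->5, 4->4, 2->2, 6->6, 1->1, 8->8
Step 2: d_i = R_x(i) - R_y(i); compute d_i^2.
  (7-7)^2=0, (3-3)^2=0, (8-5)^2=9, (4-4)^2=0, (2-2)^2=0, (6-6)^2=0, (5-1)^2=16, (1-8)^2=49
sum(d^2) = 74.
Step 3: rho = 1 - 6*74 / (8*(8^2 - 1)) = 1 - 444/504 = 0.119048.
Step 4: Under H0, t = rho * sqrt((n-2)/(1-rho^2)) = 0.2937 ~ t(6).
Step 5: Two-sided p-value from the t-distribution with 6 df = 0.778886.
Step 6: alpha = 0.1. fail to reject H0.

rho = 0.1190, p = 0.778886, fail to reject H0 at alpha = 0.1.


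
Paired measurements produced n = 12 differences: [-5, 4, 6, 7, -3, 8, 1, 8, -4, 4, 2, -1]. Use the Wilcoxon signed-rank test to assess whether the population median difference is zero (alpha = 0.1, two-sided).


Step 1: Drop any zero differences (none here) and take |d_i|.
|d| = [5, 4, 6, 7, 3, 8, 1, 8, 4, 4, 2, 1]
Step 2: Midrank |d_i| (ties get averaged ranks).
ranks: |5|->8, |4|->6, |6|->9, |7|->10, |3|->4, |8|->11.5, |1|->1.5, |8|->11.5, |4|->6, |4|->6, |2|->3, |1|->1.5
Step 3: Attach original signs; sum ranks with positive sign and with negative sign.
W+ = 6 + 9 + 10 + 11.5 + 1.5 + 11.5 + 6 + 3 = 58.5
W- = 8 + 4 + 6 + 1.5 = 19.5
(Check: W+ + W- = 78 should equal n(n+1)/2 = 78.)
Step 4: Test statistic W = min(W+, W-) = 19.5.
Step 5: Ties in |d|, so use the tie-corrected normal approximation.
        E[W] = n(n+1)/4 = 12*13/4 = 39.
        Tie groups: |d|=1 (t=2), |d|=4 (t=3), |d|=8 (t=2); sum(t^3 - t) = 36.
        Var[W] = n(n+1)(2n+1)/24 - sum(t^3-t)/48 = 3900/24 - 36/48 = 161.75.
        z = (W - E[W]) / sqrt(Var[W]) = (19.5 - 39) / 12.7181 = -1.5332.
        Two-sided p = 2*Phi(z) = 0.125215.
Step 6: alpha = 0.1. fail to reject H0.

W+ = 58.5, W- = 19.5, W = min = 19.5, p = 0.125215, fail to reject H0.


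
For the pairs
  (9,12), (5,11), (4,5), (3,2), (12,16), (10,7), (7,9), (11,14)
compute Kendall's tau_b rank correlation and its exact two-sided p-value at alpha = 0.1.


Step 1: Enumerate the 28 unordered pairs (i,j) with i<j and classify each by sign(x_j-x_i) * sign(y_j-y_i).
  (1,2):dx=-4,dy=-1->C; (1,3):dx=-5,dy=-7->C; (1,4):dx=-6,dy=-10->C; (1,5):dx=+3,dy=+4->C
  (1,6):dx=+1,dy=-5->D; (1,7):dx=-2,dy=-3->C; (1,8):dx=+2,dy=+2->C; (2,3):dx=-1,dy=-6->C
  (2,4):dx=-2,dy=-9->C; (2,5):dx=+7,dy=+5->C; (2,6):dx=+5,dy=-4->D; (2,7):dx=+2,dy=-2->D
  (2,8):dx=+6,dy=+3->C; (3,4):dx=-1,dy=-3->C; (3,5):dx=+8,dy=+11->C; (3,6):dx=+6,dy=+2->C
  (3,7):dx=+3,dy=+4->C; (3,8):dx=+7,dy=+9->C; (4,5):dx=+9,dy=+14->C; (4,6):dx=+7,dy=+5->C
  (4,7):dx=+4,dy=+7->C; (4,8):dx=+8,dy=+12->C; (5,6):dx=-2,dy=-9->C; (5,7):dx=-5,dy=-7->C
  (5,8):dx=-1,dy=-2->C; (6,7):dx=-3,dy=+2->D; (6,8):dx=+1,dy=+7->C; (7,8):dx=+4,dy=+5->C
Step 2: C = 24, D = 4, total pairs = 28.
Step 3: tau = (C - D)/(n(n-1)/2) = (24 - 4)/28 = 0.714286.
Step 4: Exact two-sided p-value (enumerate n! = 40320 permutations of y under H0): p = 0.014137.
Step 5: alpha = 0.1. reject H0.

tau_b = 0.7143 (C=24, D=4), p = 0.014137, reject H0.


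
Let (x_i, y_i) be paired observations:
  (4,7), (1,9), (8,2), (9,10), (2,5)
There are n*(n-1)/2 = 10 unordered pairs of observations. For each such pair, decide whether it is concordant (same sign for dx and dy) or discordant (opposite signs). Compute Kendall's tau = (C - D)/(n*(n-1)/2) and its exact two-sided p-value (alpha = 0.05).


Step 1: Enumerate the 10 unordered pairs (i,j) with i<j and classify each by sign(x_j-x_i) * sign(y_j-y_i).
  (1,2):dx=-3,dy=+2->D; (1,3):dx=+4,dy=-5->D; (1,4):dx=+5,dy=+3->C; (1,5):dx=-2,dy=-2->C
  (2,3):dx=+7,dy=-7->D; (2,4):dx=+8,dy=+1->C; (2,5):dx=+1,dy=-4->D; (3,4):dx=+1,dy=+8->C
  (3,5):dx=-6,dy=+3->D; (4,5):dx=-7,dy=-5->C
Step 2: C = 5, D = 5, total pairs = 10.
Step 3: tau = (C - D)/(n(n-1)/2) = (5 - 5)/10 = 0.000000.
Step 4: Exact two-sided p-value (enumerate n! = 120 permutations of y under H0): p = 1.000000.
Step 5: alpha = 0.05. fail to reject H0.

tau_b = 0.0000 (C=5, D=5), p = 1.000000, fail to reject H0.


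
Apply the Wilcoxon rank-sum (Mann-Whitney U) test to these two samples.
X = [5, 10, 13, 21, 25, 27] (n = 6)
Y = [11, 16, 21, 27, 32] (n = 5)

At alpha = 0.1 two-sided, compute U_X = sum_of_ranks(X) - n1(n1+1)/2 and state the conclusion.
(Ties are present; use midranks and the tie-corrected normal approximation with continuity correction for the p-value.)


Step 1: Combine and sort all 11 observations; assign midranks.
sorted (value, group): (5,X), (10,X), (11,Y), (13,X), (16,Y), (21,X), (21,Y), (25,X), (27,X), (27,Y), (32,Y)
ranks: 5->1, 10->2, 11->3, 13->4, 16->5, 21->6.5, 21->6.5, 25->8, 27->9.5, 27->9.5, 32->11
Step 2: Rank sum for X: R1 = 1 + 2 + 4 + 6.5 + 8 + 9.5 = 31.
Step 3: U_X = R1 - n1(n1+1)/2 = 31 - 6*7/2 = 31 - 21 = 10.
       U_Y = n1*n2 - U_X = 30 - 10 = 20.
Step 4: Ties are present, so use the tie-corrected normal approximation (with continuity correction) for the p-value.
Step 5: p-value = 0.409176; compare to alpha = 0.1. fail to reject H0.

U_X = 10, p = 0.409176, fail to reject H0 at alpha = 0.1.


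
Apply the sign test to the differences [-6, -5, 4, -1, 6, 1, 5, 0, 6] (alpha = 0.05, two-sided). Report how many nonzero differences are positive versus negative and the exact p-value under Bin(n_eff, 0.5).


Step 1: Discard zero differences. Original n = 9; n_eff = number of nonzero differences = 8.
Nonzero differences (with sign): -6, -5, +4, -1, +6, +1, +5, +6
Step 2: Count signs: positive = 5, negative = 3.
Step 3: Under H0: P(positive) = 0.5, so the number of positives S ~ Bin(8, 0.5).
Step 4: Two-sided exact p-value = sum of Bin(8,0.5) probabilities at or below the observed probability = 0.726562.
Step 5: alpha = 0.05. fail to reject H0.

n_eff = 8, pos = 5, neg = 3, p = 0.726562, fail to reject H0.


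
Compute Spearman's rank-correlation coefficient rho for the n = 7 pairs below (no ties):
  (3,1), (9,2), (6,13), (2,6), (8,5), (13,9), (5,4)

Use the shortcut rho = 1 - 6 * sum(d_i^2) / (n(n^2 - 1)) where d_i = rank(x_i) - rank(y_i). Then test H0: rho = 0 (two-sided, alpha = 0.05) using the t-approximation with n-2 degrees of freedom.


Step 1: Rank x and y separately (midranks; no ties here).
rank(x): 3->2, 9->6, 6->4, 2->1, 8->5, 13->7, 5->3
rank(y): 1->1, 2->2, 13->7, 6->5, 5->4, 9->6, 4->3
Step 2: d_i = R_x(i) - R_y(i); compute d_i^2.
  (2-1)^2=1, (6-2)^2=16, (4-7)^2=9, (1-5)^2=16, (5-4)^2=1, (7-6)^2=1, (3-3)^2=0
sum(d^2) = 44.
Step 3: rho = 1 - 6*44 / (7*(7^2 - 1)) = 1 - 264/336 = 0.214286.
Step 4: Under H0, t = rho * sqrt((n-2)/(1-rho^2)) = 0.4906 ~ t(5).
Step 5: Two-sided p-value from the t-distribution with 5 df = 0.644512.
Step 6: alpha = 0.05. fail to reject H0.

rho = 0.2143, p = 0.644512, fail to reject H0 at alpha = 0.05.


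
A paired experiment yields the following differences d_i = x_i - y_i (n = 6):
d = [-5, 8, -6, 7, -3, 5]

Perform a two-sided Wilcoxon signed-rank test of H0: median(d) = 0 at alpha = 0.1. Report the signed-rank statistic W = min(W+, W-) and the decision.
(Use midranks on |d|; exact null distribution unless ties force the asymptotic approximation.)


Step 1: Drop any zero differences (none here) and take |d_i|.
|d| = [5, 8, 6, 7, 3, 5]
Step 2: Midrank |d_i| (ties get averaged ranks).
ranks: |5|->2.5, |8|->6, |6|->4, |7|->5, |3|->1, |5|->2.5
Step 3: Attach original signs; sum ranks with positive sign and with negative sign.
W+ = 6 + 5 + 2.5 = 13.5
W- = 2.5 + 4 + 1 = 7.5
(Check: W+ + W- = 21 should equal n(n+1)/2 = 21.)
Step 4: Test statistic W = min(W+, W-) = 7.5.
Step 5: Ties in |d|, so use the tie-corrected normal approximation.
        E[W] = n(n+1)/4 = 6*7/4 = 10.5.
        Tie groups: |d|=5 (t=2); sum(t^3 - t) = 6.
        Var[W] = n(n+1)(2n+1)/24 - sum(t^3-t)/48 = 546/24 - 6/48 = 22.625.
        z = (W - E[W]) / sqrt(Var[W]) = (7.5 - 10.5) / 4.7566 = -0.6307.
        Two-sided p = 2*Phi(z) = 0.528233.
Step 6: alpha = 0.1. fail to reject H0.

W+ = 13.5, W- = 7.5, W = min = 7.5, p = 0.528233, fail to reject H0.


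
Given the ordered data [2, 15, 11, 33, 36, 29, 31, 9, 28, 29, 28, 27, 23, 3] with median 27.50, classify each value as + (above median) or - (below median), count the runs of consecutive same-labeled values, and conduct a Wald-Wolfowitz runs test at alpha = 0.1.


Step 1: Compute median = 27.50; label A = above, B = below.
Labels in order: BBBAAAABAAABBB  (n_A = 7, n_B = 7)
Step 2: Count runs R = 5.
Step 3: Under H0 (random ordering), E[R] = 2*n_A*n_B/(n_A+n_B) + 1 = 2*7*7/14 + 1 = 8.0000.
        Var[R] = 2*n_A*n_B*(2*n_A*n_B - n_A - n_B) / ((n_A+n_B)^2 * (n_A+n_B-1)) = 8232/2548 = 3.2308.
        SD[R] = 1.7974.
Step 4: Continuity-corrected z = (R + 0.5 - E[R]) / SD[R] = (5 + 0.5 - 8.0000) / 1.7974 = -1.3909.
Step 5: Two-sided p-value via normal approximation = 2*(1 - Phi(|z|)) = 0.164264.
Step 6: alpha = 0.1. fail to reject H0.

R = 5, z = -1.3909, p = 0.164264, fail to reject H0.


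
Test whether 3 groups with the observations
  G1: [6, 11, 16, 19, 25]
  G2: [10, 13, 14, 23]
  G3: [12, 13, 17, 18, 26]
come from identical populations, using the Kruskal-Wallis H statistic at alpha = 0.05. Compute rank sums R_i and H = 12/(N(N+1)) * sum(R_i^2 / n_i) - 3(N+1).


Step 1: Combine all N = 14 observations and assign midranks.
sorted (value, group, rank): (6,G1,1), (10,G2,2), (11,G1,3), (12,G3,4), (13,G2,5.5), (13,G3,5.5), (14,G2,7), (16,G1,8), (17,G3,9), (18,G3,10), (19,G1,11), (23,G2,12), (25,G1,13), (26,G3,14)
Step 2: Sum ranks within each group.
R_1 = 36 (n_1 = 5)
R_2 = 26.5 (n_2 = 4)
R_3 = 42.5 (n_3 = 5)
Step 3: H = 12/(N(N+1)) * sum(R_i^2/n_i) - 3(N+1)
     = 12/(14*15) * (36^2/5 + 26.5^2/4 + 42.5^2/5) - 3*15
     = 0.057143 * 796.013 - 45
     = 0.486429.
Step 4: Ties present; correction factor C = 1 - 6/(14^3 - 14) = 0.997802. Corrected H = 0.486429 / 0.997802 = 0.487500.
Step 5: Under H0, H ~ chi^2(2); p-value = 0.783684.
Step 6: alpha = 0.05. fail to reject H0.

H = 0.4875, df = 2, p = 0.783684, fail to reject H0.


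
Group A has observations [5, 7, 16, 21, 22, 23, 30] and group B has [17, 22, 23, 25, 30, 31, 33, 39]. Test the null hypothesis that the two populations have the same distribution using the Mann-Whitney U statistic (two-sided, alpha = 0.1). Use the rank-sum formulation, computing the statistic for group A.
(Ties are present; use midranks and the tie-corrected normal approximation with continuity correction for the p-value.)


Step 1: Combine and sort all 15 observations; assign midranks.
sorted (value, group): (5,X), (7,X), (16,X), (17,Y), (21,X), (22,X), (22,Y), (23,X), (23,Y), (25,Y), (30,X), (30,Y), (31,Y), (33,Y), (39,Y)
ranks: 5->1, 7->2, 16->3, 17->4, 21->5, 22->6.5, 22->6.5, 23->8.5, 23->8.5, 25->10, 30->11.5, 30->11.5, 31->13, 33->14, 39->15
Step 2: Rank sum for X: R1 = 1 + 2 + 3 + 5 + 6.5 + 8.5 + 11.5 = 37.5.
Step 3: U_X = R1 - n1(n1+1)/2 = 37.5 - 7*8/2 = 37.5 - 28 = 9.5.
       U_Y = n1*n2 - U_X = 56 - 9.5 = 46.5.
Step 4: Ties are present, so use the tie-corrected normal approximation (with continuity correction) for the p-value.
Step 5: p-value = 0.036735; compare to alpha = 0.1. reject H0.

U_X = 9.5, p = 0.036735, reject H0 at alpha = 0.1.


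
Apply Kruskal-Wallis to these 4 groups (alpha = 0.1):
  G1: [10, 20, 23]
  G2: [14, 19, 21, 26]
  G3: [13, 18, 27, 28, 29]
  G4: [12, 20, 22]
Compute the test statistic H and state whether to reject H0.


Step 1: Combine all N = 15 observations and assign midranks.
sorted (value, group, rank): (10,G1,1), (12,G4,2), (13,G3,3), (14,G2,4), (18,G3,5), (19,G2,6), (20,G1,7.5), (20,G4,7.5), (21,G2,9), (22,G4,10), (23,G1,11), (26,G2,12), (27,G3,13), (28,G3,14), (29,G3,15)
Step 2: Sum ranks within each group.
R_1 = 19.5 (n_1 = 3)
R_2 = 31 (n_2 = 4)
R_3 = 50 (n_3 = 5)
R_4 = 19.5 (n_4 = 3)
Step 3: H = 12/(N(N+1)) * sum(R_i^2/n_i) - 3(N+1)
     = 12/(15*16) * (19.5^2/3 + 31^2/4 + 50^2/5 + 19.5^2/3) - 3*16
     = 0.050000 * 993.75 - 48
     = 1.687500.
Step 4: Ties present; correction factor C = 1 - 6/(15^3 - 15) = 0.998214. Corrected H = 1.687500 / 0.998214 = 1.690519.
Step 5: Under H0, H ~ chi^2(3); p-value = 0.639044.
Step 6: alpha = 0.1. fail to reject H0.

H = 1.6905, df = 3, p = 0.639044, fail to reject H0.


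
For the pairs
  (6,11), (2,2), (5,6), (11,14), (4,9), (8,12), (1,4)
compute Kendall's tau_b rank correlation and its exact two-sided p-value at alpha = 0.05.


Step 1: Enumerate the 21 unordered pairs (i,j) with i<j and classify each by sign(x_j-x_i) * sign(y_j-y_i).
  (1,2):dx=-4,dy=-9->C; (1,3):dx=-1,dy=-5->C; (1,4):dx=+5,dy=+3->C; (1,5):dx=-2,dy=-2->C
  (1,6):dx=+2,dy=+1->C; (1,7):dx=-5,dy=-7->C; (2,3):dx=+3,dy=+4->C; (2,4):dx=+9,dy=+12->C
  (2,5):dx=+2,dy=+7->C; (2,6):dx=+6,dy=+10->C; (2,7):dx=-1,dy=+2->D; (3,4):dx=+6,dy=+8->C
  (3,5):dx=-1,dy=+3->D; (3,6):dx=+3,dy=+6->C; (3,7):dx=-4,dy=-2->C; (4,5):dx=-7,dy=-5->C
  (4,6):dx=-3,dy=-2->C; (4,7):dx=-10,dy=-10->C; (5,6):dx=+4,dy=+3->C; (5,7):dx=-3,dy=-5->C
  (6,7):dx=-7,dy=-8->C
Step 2: C = 19, D = 2, total pairs = 21.
Step 3: tau = (C - D)/(n(n-1)/2) = (19 - 2)/21 = 0.809524.
Step 4: Exact two-sided p-value (enumerate n! = 5040 permutations of y under H0): p = 0.010714.
Step 5: alpha = 0.05. reject H0.

tau_b = 0.8095 (C=19, D=2), p = 0.010714, reject H0.


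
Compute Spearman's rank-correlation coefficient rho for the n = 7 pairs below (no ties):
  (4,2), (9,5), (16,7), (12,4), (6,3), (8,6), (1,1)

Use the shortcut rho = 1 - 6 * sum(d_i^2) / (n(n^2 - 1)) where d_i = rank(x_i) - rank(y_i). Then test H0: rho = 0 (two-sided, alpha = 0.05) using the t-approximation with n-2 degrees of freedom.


Step 1: Rank x and y separately (midranks; no ties here).
rank(x): 4->2, 9->5, 16->7, 12->6, 6->3, 8->4, 1->1
rank(y): 2->2, 5->5, 7->7, 4->4, 3->3, 6->6, 1->1
Step 2: d_i = R_x(i) - R_y(i); compute d_i^2.
  (2-2)^2=0, (5-5)^2=0, (7-7)^2=0, (6-4)^2=4, (3-3)^2=0, (4-6)^2=4, (1-1)^2=0
sum(d^2) = 8.
Step 3: rho = 1 - 6*8 / (7*(7^2 - 1)) = 1 - 48/336 = 0.857143.
Step 4: Under H0, t = rho * sqrt((n-2)/(1-rho^2)) = 3.7210 ~ t(5).
Step 5: Two-sided p-value from the t-distribution with 5 df = 0.013697.
Step 6: alpha = 0.05. reject H0.

rho = 0.8571, p = 0.013697, reject H0 at alpha = 0.05.


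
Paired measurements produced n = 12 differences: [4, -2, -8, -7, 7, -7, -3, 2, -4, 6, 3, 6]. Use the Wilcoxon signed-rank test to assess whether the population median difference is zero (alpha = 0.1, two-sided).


Step 1: Drop any zero differences (none here) and take |d_i|.
|d| = [4, 2, 8, 7, 7, 7, 3, 2, 4, 6, 3, 6]
Step 2: Midrank |d_i| (ties get averaged ranks).
ranks: |4|->5.5, |2|->1.5, |8|->12, |7|->10, |7|->10, |7|->10, |3|->3.5, |2|->1.5, |4|->5.5, |6|->7.5, |3|->3.5, |6|->7.5
Step 3: Attach original signs; sum ranks with positive sign and with negative sign.
W+ = 5.5 + 10 + 1.5 + 7.5 + 3.5 + 7.5 = 35.5
W- = 1.5 + 12 + 10 + 10 + 3.5 + 5.5 = 42.5
(Check: W+ + W- = 78 should equal n(n+1)/2 = 78.)
Step 4: Test statistic W = min(W+, W-) = 35.5.
Step 5: Ties in |d|, so use the tie-corrected normal approximation.
        E[W] = n(n+1)/4 = 12*13/4 = 39.
        Tie groups: |d|=2 (t=2), |d|=3 (t=2), |d|=4 (t=2), |d|=6 (t=2), |d|=7 (t=3); sum(t^3 - t) = 48.
        Var[W] = n(n+1)(2n+1)/24 - sum(t^3-t)/48 = 3900/24 - 48/48 = 161.5.
        z = (W - E[W]) / sqrt(Var[W]) = (35.5 - 39) / 12.7083 = -0.2754.
        Two-sided p = 2*Phi(z) = 0.783000.
Step 6: alpha = 0.1. fail to reject H0.

W+ = 35.5, W- = 42.5, W = min = 35.5, p = 0.783000, fail to reject H0.
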